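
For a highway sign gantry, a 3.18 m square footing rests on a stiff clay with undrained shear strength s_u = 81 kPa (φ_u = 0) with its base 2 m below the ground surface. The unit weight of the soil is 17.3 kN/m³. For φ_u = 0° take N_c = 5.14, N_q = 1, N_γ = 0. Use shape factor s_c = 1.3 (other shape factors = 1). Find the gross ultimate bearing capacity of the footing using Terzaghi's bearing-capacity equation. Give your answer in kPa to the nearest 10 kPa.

q_ult ≈ 580 kPa

Overburden at base level: q = 17.3 × 2 = 34.6 kPa.
Cohesion term c·N_c·s_c = 81 × 5.14 × 1.3 = 541.24 kPa; surcharge term q·N_q = 34.6 × 1 = 34.6 kPa.
q_ult = 541.24 + 34.6 = 575.84 kPa.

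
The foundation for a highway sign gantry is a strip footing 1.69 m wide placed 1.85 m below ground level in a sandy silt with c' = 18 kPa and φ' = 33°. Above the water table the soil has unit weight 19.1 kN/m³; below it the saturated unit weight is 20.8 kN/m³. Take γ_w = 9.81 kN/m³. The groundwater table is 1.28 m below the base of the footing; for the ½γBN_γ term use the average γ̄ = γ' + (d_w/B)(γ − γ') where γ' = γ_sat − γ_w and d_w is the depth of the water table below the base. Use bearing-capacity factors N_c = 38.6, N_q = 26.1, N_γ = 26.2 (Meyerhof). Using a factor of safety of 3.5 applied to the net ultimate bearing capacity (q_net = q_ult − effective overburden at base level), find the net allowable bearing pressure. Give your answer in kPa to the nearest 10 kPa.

q_all(net) ≈ 560 kPa

q = γ·D_f = 19.1 × 1.85 = 35.335 kPa.
γ' = 10.99 kN/m³; averaging over the depth B below the base, γ̄ = γ' + (d_w/B)(γ − γ') = 17.132 kN/m³.
c·N_c = 18 × 38.6 = 694.8 kPa
q·N_q = 35.335 × 26.1 = 922.24 kPa
0.5·γ·B·N_γ = 0.5 × 17.132 × 1.69 × 26.2 = 379.3 kPa
q_ult = 694.8 + 922.24 + 379.3 = 1996.3 kPa.
Net ultimate: q_net = 1996.3 − 35.335 = 1961 kPa.
q_all(net) = 1961 / 3.5 = 560.29 kPa.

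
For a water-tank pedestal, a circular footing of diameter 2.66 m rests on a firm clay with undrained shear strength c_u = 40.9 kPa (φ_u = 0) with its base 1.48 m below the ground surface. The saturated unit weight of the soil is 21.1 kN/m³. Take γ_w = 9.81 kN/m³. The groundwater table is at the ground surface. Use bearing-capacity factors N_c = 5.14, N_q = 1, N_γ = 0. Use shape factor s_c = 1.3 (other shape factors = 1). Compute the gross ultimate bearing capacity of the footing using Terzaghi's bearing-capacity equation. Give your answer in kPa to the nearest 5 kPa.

With the water table at the surface the whole profile is submerged: γ' = 21.1 − 9.81 = 11.29 kN/m³, so q = γ'·D_f = 16.709 kPa.
q_ult = c·N_c·s_c + q·N_q
     = 40.9 × 5.14 × 1.3 + 16.709 × 1
     = 273.29 + 16.709 = 290 kPa.

q_ult ≈ 290 kPa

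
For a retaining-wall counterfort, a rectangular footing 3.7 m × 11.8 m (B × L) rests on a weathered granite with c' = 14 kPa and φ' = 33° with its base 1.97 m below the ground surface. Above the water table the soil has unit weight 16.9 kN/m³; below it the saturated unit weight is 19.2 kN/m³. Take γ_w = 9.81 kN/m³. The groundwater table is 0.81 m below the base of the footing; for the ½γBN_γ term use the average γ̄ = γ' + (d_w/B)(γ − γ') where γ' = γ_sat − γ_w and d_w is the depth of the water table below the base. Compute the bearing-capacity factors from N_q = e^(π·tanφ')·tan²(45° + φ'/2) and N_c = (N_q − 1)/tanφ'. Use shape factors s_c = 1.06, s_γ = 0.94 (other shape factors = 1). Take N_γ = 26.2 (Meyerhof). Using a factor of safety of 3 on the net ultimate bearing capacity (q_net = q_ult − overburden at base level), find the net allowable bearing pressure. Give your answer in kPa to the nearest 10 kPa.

q_all(net) ≈ 640 kPa

N_q = e^(π·tan33°)·tan²(61.5°) = 26.09; N_c = (N_q − 1)/tanφ' = 38.64.
Effective surcharge at the founding depth q = γ·D_f = 16.9 × 1.97 = 33.293 kPa.
With d_w = 0.81 m < B, γ̄ = 9.39 + (0.81/3.7) × (16.9 − 9.39) = 11.034 kN/m³.
q_ult = c·N_c·s_c + q·N_q + 0.5·γ·B·N_γ·s_γ
     = 14 × 38.638 × 1.06 + 33.293 × 26.092 + 0.5 × 11.034 × 3.7 × 26.2 × 0.94
     = 573.39 + 868.68 + 502.73 = 1944.8 kPa.
q_net = 1944.8 − 33.293 = 1911.5 kPa.
q_all(net) = 1911.5 / 3 = 637.17 kPa.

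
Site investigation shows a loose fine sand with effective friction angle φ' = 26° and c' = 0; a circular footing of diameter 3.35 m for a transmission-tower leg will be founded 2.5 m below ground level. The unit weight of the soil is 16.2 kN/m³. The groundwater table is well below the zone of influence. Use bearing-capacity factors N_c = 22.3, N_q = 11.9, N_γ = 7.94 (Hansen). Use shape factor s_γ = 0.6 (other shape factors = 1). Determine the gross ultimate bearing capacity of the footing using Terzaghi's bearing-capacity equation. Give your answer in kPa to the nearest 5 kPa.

q_ult ≈ 610 kPa

q = γ·D_f = 16.2 × 2.5 = 40.5 kPa.
q·N_q = 40.5 × 11.9 = 481.95 kPa
0.5·γ·B·N_γ·s_γ = 0.5 × 16.2 × 3.35 × 7.94 × 0.6 = 129.27 kPa
q_ult = 481.95 + 129.27 = 611.22 kPa.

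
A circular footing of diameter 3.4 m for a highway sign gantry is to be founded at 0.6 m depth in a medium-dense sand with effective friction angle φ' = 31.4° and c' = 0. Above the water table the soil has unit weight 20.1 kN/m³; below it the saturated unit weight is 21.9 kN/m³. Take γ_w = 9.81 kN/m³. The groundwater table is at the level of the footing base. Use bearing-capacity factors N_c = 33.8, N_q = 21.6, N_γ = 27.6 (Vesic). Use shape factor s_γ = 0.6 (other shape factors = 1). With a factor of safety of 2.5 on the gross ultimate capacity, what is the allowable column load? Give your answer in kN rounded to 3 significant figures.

Overburden at base level: q = 20.1 × 0.6 = 12.06 kPa.
Below the base the soil is submerged, so the ½γBN_γ term uses γ' = 21.9 − 9.81 = 12.09 kN/m³.
Surcharge term q·N_q = 12.06 × 21.6 = 260.5 kPa; self-weight term 0.5·γ·B·N_γ·s_γ = 0.5 × 12.09 × 3.4 × 27.6 × 0.6 = 340.36 kPa.
q_ult = 260.5 + 340.36 = 600.85 kPa.
Gross allowable pressure q_all = 600.85 / 2.5 = 240.34 kPa.
Footing area = 9.0792 m², so allowable column load = 240.34 × 9.0792 = 2182.1 kN.

P_all ≈ 2180 kN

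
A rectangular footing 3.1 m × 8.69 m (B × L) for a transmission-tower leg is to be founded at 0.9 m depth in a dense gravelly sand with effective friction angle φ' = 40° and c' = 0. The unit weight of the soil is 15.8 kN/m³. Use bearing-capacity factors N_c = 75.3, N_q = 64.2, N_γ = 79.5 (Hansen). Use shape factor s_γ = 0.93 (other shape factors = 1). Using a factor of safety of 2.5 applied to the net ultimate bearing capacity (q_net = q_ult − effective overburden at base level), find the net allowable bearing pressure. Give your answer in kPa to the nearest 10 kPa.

Overburden at base level: q = 15.8 × 0.9 = 14.22 kPa.
Surcharge term q·N_q = 14.22 × 64.2 = 912.92 kPa; self-weight term 0.5·γ·B·N_γ·s_γ = 0.5 × 15.8 × 3.1 × 79.5 × 0.93 = 1810.7 kPa.
q_ult = 912.92 + 1810.7 = 2723.6 kPa.
Net ultimate: q_net = 2723.6 − 14.22 = 2709.4 kPa.
q_all(net) = 2709.4 / 2.5 = 1083.7 kPa.

q_all(net) ≈ 1080 kPa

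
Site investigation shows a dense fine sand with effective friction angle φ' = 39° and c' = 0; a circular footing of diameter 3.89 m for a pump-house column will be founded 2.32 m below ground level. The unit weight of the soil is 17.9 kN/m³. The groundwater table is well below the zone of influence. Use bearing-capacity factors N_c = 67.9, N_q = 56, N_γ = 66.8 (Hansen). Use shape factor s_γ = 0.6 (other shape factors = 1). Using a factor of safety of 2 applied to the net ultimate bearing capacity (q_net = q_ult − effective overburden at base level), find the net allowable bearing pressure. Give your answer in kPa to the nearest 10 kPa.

Effective surcharge at the founding depth q = γ·D_f = 17.9 × 2.32 = 41.528 kPa.
q_ult = q·N_q + 0.5·γ·B·N_γ·s_γ
     = 41.528 × 56 + 0.5 × 17.9 × 3.89 × 66.8 × 0.6
     = 2325.6 + 1395.4 = 3721 kPa.
Net ultimate: q_net = 3721 − 41.528 = 3679.4 kPa.
q_all(net) = 3679.4 / 2 = 1839.7 kPa.

q_all(net) ≈ 1840 kPa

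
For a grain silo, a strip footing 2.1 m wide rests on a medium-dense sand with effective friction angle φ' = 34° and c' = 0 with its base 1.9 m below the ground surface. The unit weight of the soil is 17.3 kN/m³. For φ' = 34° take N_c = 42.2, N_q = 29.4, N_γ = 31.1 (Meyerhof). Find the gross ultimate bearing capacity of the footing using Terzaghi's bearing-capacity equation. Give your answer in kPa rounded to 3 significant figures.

q_ult ≈ 1530 kPa

Overburden at base level: q = 17.3 × 1.9 = 32.87 kPa.
Surcharge term q·N_q = 32.87 × 29.4 = 966.38 kPa; self-weight term 0.5·γ·B·N_γ = 0.5 × 17.3 × 2.1 × 31.1 = 564.93 kPa.
q_ult = 966.38 + 564.93 = 1531.3 kPa.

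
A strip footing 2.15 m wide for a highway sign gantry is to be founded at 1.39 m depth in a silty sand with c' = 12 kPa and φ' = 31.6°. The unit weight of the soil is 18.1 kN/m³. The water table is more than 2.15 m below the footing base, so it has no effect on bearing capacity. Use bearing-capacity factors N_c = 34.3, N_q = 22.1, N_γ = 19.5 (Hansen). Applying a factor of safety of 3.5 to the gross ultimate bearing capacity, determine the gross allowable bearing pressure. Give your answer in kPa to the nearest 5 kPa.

q_all ≈ 385 kPa

Effective surcharge at the founding depth q = γ·D_f = 18.1 × 1.39 = 25.159 kPa.
q_ult = c·N_c + q·N_q + 0.5·γ·B·N_γ
     = 12 × 34.3 + 25.159 × 22.1 + 0.5 × 18.1 × 2.15 × 19.5
     = 411.6 + 556.01 + 379.42 = 1347 kPa.
q_all = q_ult / FS = 1347 / 3.5 = 384.87 kPa.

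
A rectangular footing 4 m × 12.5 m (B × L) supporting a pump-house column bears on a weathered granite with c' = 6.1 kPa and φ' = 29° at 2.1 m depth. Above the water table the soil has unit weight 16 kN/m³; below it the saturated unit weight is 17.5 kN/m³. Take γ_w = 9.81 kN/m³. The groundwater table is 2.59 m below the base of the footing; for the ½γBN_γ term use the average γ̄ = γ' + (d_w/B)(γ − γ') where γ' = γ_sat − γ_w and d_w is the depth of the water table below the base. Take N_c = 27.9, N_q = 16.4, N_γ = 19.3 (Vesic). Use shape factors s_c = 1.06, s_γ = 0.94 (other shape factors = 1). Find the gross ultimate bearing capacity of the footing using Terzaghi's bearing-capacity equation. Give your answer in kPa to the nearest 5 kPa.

Effective surcharge at the founding depth q = γ·D_f = 16 × 2.1 = 33.6 kPa.
With d_w = 2.59 m < B, γ̄ = 7.69 + (2.59/4) × (16 − 7.69) = 13.071 kN/m³.
q_ult = c·N_c·s_c + q·N_q + 0.5·γ·B·N_γ·s_γ
     = 6.1 × 27.9 × 1.06 + 33.6 × 16.4 + 0.5 × 13.071 × 4 × 19.3 × 0.94
     = 180.4 + 551.04 + 474.26 = 1205.7 kPa.

q_ult ≈ 1205 kPa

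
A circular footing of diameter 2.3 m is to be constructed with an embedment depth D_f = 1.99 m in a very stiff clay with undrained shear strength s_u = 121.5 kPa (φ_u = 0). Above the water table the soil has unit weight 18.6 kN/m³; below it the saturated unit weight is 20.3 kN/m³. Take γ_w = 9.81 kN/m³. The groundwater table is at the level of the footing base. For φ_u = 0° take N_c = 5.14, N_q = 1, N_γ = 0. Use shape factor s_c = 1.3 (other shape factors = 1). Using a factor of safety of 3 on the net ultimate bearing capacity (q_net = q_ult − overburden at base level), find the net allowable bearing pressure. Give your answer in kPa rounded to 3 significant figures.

Effective surcharge at the founding depth q = γ·D_f = 18.6 × 1.99 = 37.014 kPa.
q_ult = c·N_c·s_c + q·N_q
     = 121.5 × 5.14 × 1.3 + 37.014 × 1
     = 811.86 + 37.014 = 848.88 kPa.
q_net = 848.88 − 37.014 = 811.86 kPa.
q_all(net) = 811.86 / 3 = 270.62 kPa.

q_all(net) ≈ 271 kPa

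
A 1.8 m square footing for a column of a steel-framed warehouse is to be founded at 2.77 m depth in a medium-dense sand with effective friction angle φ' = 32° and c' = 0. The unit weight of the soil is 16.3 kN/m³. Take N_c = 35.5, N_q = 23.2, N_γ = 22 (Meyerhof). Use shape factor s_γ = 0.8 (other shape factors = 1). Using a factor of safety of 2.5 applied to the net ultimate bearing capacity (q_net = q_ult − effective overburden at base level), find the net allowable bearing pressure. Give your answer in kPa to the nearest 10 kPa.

q = γ·D_f = 16.3 × 2.77 = 45.151 kPa.
q·N_q = 45.151 × 23.2 = 1047.5 kPa
0.5·γ·B·N_γ·s_γ = 0.5 × 16.3 × 1.8 × 22 × 0.8 = 258.19 kPa
q_ult = 1047.5 + 258.19 = 1305.7 kPa.
Net ultimate: q_net = 1305.7 − 45.151 = 1260.5 kPa.
q_all(net) = 1260.5 / 2.5 = 504.22 kPa.

q_all(net) ≈ 500 kPa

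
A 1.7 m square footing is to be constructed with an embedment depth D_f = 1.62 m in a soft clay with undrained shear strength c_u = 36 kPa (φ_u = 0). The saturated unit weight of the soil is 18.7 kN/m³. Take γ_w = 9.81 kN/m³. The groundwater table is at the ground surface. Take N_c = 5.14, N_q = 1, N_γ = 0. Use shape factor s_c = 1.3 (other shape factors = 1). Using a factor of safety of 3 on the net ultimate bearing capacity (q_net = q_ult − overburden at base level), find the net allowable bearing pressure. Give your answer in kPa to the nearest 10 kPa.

Water table at ground surface, so effective unit weight γ' = 18.7 − 9.81 = 8.89 kN/m³ is used throughout; overburden q = 8.89 × 1.62 = 14.402 kPa.
Cohesion term c·N_c·s_c = 36 × 5.14 × 1.3 = 240.55 kPa; surcharge term q·N_q = 14.402 × 1 = 14.402 kPa.
q_ult = 240.55 + 14.402 = 254.95 kPa.
q_net = 254.95 − 14.402 = 240.55 kPa.
q_all(net) = 240.55 / 3 = 80.184 kPa.

q_all(net) ≈ 80 kPa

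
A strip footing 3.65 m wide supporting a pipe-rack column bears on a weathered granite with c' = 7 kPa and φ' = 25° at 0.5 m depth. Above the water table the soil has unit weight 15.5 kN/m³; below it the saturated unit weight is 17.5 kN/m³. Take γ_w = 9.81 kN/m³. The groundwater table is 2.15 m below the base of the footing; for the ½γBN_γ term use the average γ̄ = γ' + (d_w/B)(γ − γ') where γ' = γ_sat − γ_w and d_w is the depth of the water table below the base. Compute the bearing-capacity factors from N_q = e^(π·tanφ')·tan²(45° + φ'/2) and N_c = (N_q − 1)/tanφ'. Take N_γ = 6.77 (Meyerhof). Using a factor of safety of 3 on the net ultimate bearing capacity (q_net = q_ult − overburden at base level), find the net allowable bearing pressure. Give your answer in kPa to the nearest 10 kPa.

N_q = e^(π·tan25°)·tan²(57.5°) = 10.66; N_c = (N_q − 1)/tanφ' = 20.72.
Overburden at base level: q = 15.5 × 0.5 = 7.75 kPa.
The water table is 2.15 m below the base (< B = 3.65 m), so the ½γBN_γ term uses γ̄ = γ' + (d_w/B)(γ − γ') = 7.69 + (2.15/3.65)(15.5 − 7.69) = 12.29 kN/m³.
Cohesion term c·N_c = 7 × 20.721 = 145.04 kPa; surcharge term q·N_q = 7.75 × 10.662 = 82.632 kPa; self-weight term 0.5·γ·B·N_γ = 0.5 × 12.29 × 3.65 × 6.77 = 151.85 kPa.
q_ult = 145.04 + 82.632 + 151.85 = 379.53 kPa.
q_net = 379.53 − 7.75 = 371.78 kPa.
q_all(net) = 371.78 / 3 = 123.93 kPa.

q_all(net) ≈ 120 kPa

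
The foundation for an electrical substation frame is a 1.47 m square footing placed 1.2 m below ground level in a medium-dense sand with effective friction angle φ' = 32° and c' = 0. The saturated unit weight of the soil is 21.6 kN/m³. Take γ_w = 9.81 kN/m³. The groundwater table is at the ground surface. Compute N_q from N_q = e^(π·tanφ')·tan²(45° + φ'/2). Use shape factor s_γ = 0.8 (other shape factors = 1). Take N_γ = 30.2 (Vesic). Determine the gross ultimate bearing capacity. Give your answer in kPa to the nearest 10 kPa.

q_ult ≈ 540 kPa

tan32° = 0.6249, so N_q = e^(π×0.6249)·tan²(61°) = 7.121 × 3.255 = 23.18.
γ' = 21.6 − 9.81 = 11.79 kN/m³ (submerged throughout). q = 11.79 × 1.2 = 14.148 kPa; the same γ' applies in the ½γBN_γ term.
q·N_q = 14.148 × 23.177 = 327.91 kPa
0.5·γ·B·N_γ·s_γ = 0.5 × 11.79 × 1.47 × 30.2 × 0.8 = 209.36 kPa
q_ult = 327.91 + 209.36 = 537.27 kPa.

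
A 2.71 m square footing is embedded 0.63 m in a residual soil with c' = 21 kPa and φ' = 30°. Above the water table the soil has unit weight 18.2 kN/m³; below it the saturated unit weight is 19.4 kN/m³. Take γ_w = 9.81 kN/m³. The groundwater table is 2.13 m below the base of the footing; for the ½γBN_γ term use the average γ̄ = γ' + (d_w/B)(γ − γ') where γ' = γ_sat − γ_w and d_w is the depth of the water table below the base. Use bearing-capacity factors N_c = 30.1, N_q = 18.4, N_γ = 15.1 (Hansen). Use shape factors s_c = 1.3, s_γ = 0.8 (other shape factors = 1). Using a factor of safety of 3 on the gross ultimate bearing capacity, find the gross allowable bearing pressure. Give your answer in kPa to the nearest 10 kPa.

q = γ·D_f = 18.2 × 0.63 = 11.466 kPa.
γ' = 9.59 kN/m³; averaging over the depth B below the base, γ̄ = γ' + (d_w/B)(γ − γ') = 16.357 kN/m³.
c·N_c·s_c = 21 × 30.1 × 1.3 = 821.73 kPa
q·N_q = 11.466 × 18.4 = 210.97 kPa
0.5·γ·B·N_γ·s_γ = 0.5 × 16.357 × 2.71 × 15.1 × 0.8 = 267.74 kPa
q_ult = 821.73 + 210.97 + 267.74 = 1300.4 kPa.
q_all = 1300.4 / 3 = 433.48 kPa.

q_all ≈ 430 kPa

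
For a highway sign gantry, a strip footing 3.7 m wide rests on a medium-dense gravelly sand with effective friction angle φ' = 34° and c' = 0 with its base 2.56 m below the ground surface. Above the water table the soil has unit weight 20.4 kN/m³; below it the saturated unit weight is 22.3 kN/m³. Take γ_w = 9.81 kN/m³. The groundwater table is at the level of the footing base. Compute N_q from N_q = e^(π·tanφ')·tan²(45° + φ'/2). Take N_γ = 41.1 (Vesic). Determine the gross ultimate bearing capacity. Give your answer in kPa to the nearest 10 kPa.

tan34° = 0.6745, so N_q = e^(π×0.6745)·tan²(62°) = 8.323 × 3.537 = 29.44.
q = γ·D_f = 20.4 × 2.56 = 52.224 kPa.
For the ½γBN_γ term take γ' = 22.3 − 9.81 = 12.49 kN/m³ (soil below base is submerged).
q·N_q = 52.224 × 29.44 = 1537.5 kPa
0.5·γ·B·N_γ = 0.5 × 12.49 × 3.7 × 41.1 = 949.68 kPa
q_ult = 1537.5 + 949.68 = 2487.1 kPa.

q_ult ≈ 2490 kPa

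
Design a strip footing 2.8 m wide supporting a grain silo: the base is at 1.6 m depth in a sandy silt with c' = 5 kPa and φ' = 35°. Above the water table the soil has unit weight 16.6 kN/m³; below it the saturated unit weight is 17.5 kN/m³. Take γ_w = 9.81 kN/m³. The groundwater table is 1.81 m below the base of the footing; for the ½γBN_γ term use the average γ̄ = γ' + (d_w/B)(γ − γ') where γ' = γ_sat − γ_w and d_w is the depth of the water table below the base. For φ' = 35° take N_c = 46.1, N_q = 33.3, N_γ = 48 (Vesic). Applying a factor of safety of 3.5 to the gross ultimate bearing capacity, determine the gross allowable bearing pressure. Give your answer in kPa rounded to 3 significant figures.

q_all ≈ 577 kPa

q = γ·D_f = 16.6 × 1.6 = 26.56 kPa.
γ' = 7.69 kN/m³; averaging over the depth B below the base, γ̄ = γ' + (d_w/B)(γ − γ') = 13.45 kN/m³.
c·N_c = 5 × 46.1 = 230.5 kPa
q·N_q = 26.56 × 33.3 = 884.45 kPa
0.5·γ·B·N_γ = 0.5 × 13.45 × 2.8 × 48 = 903.82 kPa
q_ult = 230.5 + 884.45 + 903.82 = 2018.8 kPa.
q_all = q_ult / FS = 2018.8 / 3.5 = 576.79 kPa.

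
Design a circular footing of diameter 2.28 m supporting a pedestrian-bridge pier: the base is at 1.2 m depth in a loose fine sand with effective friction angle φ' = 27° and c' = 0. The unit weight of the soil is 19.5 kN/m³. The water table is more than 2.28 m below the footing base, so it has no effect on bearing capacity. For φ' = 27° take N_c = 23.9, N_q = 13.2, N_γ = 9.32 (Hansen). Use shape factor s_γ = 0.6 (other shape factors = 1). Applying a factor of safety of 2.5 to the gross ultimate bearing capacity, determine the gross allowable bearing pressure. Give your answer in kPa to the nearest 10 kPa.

q_all ≈ 170 kPa

q = γ·D_f = 19.5 × 1.2 = 23.4 kPa.
q·N_q = 23.4 × 13.2 = 308.88 kPa
0.5·γ·B·N_γ·s_γ = 0.5 × 19.5 × 2.28 × 9.32 × 0.6 = 124.31 kPa
q_ult = 308.88 + 124.31 = 433.19 kPa.
q_all = q_ult / FS = 433.19 / 2.5 = 173.28 kPa.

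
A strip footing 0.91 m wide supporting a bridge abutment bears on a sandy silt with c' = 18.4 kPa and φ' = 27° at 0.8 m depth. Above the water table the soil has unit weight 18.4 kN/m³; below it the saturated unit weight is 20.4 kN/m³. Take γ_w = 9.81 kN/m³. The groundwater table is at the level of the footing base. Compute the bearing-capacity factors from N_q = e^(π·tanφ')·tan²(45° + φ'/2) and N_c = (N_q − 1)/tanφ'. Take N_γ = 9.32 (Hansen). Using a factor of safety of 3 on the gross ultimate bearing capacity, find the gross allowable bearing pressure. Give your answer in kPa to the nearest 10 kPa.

N_q = e^(π·tan27°)·tan²(58.5°) = 13.2; N_c = (N_q − 1)/tanφ' = 23.94.
Overburden at base level: q = 18.4 × 0.8 = 14.72 kPa.
Below the base the soil is submerged, so the ½γBN_γ term uses γ' = 20.4 − 9.81 = 10.59 kN/m³.
Cohesion term c·N_c = 18.4 × 23.942 = 440.54 kPa; surcharge term q·N_q = 14.72 × 13.199 = 194.29 kPa; self-weight term 0.5·γ·B·N_γ = 0.5 × 10.59 × 0.91 × 9.32 = 44.908 kPa.
q_ult = 440.54 + 194.29 + 44.908 = 679.74 kPa.
q_all = 679.74 / 3 = 226.58 kPa.

q_all ≈ 230 kPa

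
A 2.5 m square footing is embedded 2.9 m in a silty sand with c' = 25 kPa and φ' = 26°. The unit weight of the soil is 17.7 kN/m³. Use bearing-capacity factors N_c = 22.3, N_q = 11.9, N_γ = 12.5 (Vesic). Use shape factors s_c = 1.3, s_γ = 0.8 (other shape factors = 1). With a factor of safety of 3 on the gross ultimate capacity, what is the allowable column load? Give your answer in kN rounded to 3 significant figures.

Overburden at base level: q = 17.7 × 2.9 = 51.33 kPa.
Cohesion term c·N_c·s_c = 25 × 22.3 × 1.3 = 724.75 kPa; surcharge term q·N_q = 51.33 × 11.9 = 610.83 kPa; self-weight term 0.5·γ·B·N_γ·s_γ = 0.5 × 17.7 × 2.5 × 12.5 × 0.8 = 221.25 kPa.
q_ult = 724.75 + 610.83 + 221.25 = 1556.8 kPa.
Gross allowable pressure q_all = 1556.8 / 3 = 518.94 kPa.
Footing area = 6.25 m², so allowable column load = 518.94 × 6.25 = 3243.4 kN.

P_all ≈ 3240 kN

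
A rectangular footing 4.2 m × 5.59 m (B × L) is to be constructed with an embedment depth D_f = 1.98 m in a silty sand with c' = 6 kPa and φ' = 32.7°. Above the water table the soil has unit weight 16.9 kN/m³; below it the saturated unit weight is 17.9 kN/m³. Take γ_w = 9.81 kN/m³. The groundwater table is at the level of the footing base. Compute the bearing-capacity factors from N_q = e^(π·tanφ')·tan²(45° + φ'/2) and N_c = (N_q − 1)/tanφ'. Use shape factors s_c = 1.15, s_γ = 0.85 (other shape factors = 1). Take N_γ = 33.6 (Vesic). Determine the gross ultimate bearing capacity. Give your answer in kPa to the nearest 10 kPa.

q_ult ≈ 1590 kPa

tan32.7° = 0.642, so N_q = e^(π×0.642)·tan²(61.35°) = 7.515 × 3.35 = 25.18.
N_c = (25.18 − 1)/tan32.7° = 37.66.
q = γ·D_f = 16.9 × 1.98 = 33.462 kPa.
For the ½γBN_γ term take γ' = 17.9 − 9.81 = 8.09 kN/m³ (soil below base is submerged).
c·N_c·s_c = 6 × 37.657 × 1.15 = 259.83 kPa
q·N_q = 33.462 × 25.175 = 842.41 kPa
0.5·γ·B·N_γ·s_γ = 0.5 × 8.09 × 4.2 × 33.6 × 0.85 = 485.21 kPa
q_ult = 259.83 + 842.41 + 485.21 = 1587.4 kPa.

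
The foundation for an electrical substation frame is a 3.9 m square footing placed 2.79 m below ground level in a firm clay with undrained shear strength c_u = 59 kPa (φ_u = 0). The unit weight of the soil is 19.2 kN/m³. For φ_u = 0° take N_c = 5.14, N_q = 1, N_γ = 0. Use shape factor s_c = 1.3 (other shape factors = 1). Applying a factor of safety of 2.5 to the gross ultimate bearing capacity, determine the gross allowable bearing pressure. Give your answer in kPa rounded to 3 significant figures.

Overburden at base level: q = 19.2 × 2.79 = 53.568 kPa.
Cohesion term c·N_c·s_c = 59 × 5.14 × 1.3 = 394.24 kPa; surcharge term q·N_q = 53.568 × 1 = 53.568 kPa.
q_ult = 394.24 + 53.568 = 447.81 kPa.
q_all = q_ult / FS = 447.81 / 2.5 = 179.12 kPa.

q_all ≈ 179 kPa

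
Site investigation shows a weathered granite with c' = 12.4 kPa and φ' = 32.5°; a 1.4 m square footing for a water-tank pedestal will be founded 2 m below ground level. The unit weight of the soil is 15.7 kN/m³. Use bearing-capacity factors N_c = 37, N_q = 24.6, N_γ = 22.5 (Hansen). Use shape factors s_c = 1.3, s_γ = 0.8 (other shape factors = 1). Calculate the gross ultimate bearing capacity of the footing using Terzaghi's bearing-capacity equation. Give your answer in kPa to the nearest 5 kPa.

q_ult ≈ 1565 kPa

Overburden at base level: q = 15.7 × 2 = 31.4 kPa.
Cohesion term c·N_c·s_c = 12.4 × 37 × 1.3 = 596.44 kPa; surcharge term q·N_q = 31.4 × 24.6 = 772.44 kPa; self-weight term 0.5·γ·B·N_γ·s_γ = 0.5 × 15.7 × 1.4 × 22.5 × 0.8 = 197.82 kPa.
q_ult = 596.44 + 772.44 + 197.82 = 1566.7 kPa.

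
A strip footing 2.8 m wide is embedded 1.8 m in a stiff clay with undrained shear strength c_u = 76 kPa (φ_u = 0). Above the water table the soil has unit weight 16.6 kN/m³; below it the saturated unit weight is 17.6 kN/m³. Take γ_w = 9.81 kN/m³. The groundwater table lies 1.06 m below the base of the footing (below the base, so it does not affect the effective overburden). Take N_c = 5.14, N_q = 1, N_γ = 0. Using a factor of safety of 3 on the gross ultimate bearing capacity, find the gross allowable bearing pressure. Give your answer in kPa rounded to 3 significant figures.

Effective surcharge at the founding depth q = γ·D_f = 16.6 × 1.8 = 29.88 kPa.
q_ult = c·N_c + q·N_q
     = 76 × 5.14 + 29.88 × 1
     = 390.64 + 29.88 = 420.52 kPa.
q_all = 420.52 / 3 = 140.17 kPa.

q_all ≈ 140 kPa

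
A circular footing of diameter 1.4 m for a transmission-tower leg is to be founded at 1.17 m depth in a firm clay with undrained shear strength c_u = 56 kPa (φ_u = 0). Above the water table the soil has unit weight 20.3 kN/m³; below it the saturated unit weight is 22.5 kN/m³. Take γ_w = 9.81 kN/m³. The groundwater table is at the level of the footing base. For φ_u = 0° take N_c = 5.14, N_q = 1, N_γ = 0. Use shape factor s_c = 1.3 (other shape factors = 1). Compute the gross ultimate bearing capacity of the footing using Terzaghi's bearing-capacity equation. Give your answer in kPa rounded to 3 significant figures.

q_ult ≈ 398 kPa

q = γ·D_f = 20.3 × 1.17 = 23.751 kPa.
c·N_c·s_c = 56 × 5.14 × 1.3 = 374.19 kPa
q·N_q = 23.751 × 1 = 23.751 kPa
q_ult = 374.19 + 23.751 = 397.94 kPa.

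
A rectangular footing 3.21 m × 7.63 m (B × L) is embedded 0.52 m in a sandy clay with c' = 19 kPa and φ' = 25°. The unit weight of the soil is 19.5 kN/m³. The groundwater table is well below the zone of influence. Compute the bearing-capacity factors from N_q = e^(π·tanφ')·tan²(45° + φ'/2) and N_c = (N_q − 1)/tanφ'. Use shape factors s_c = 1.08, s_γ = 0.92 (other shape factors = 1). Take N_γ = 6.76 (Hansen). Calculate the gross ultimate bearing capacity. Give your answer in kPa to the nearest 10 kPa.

q_ult ≈ 730 kPa

tan25° = 0.4663, so N_q = e^(π×0.4663)·tan²(57.5°) = 4.327 × 2.464 = 10.66.
N_c = (10.66 − 1)/tan25° = 20.72.
q = γ·D_f = 19.5 × 0.52 = 10.14 kPa.
c·N_c·s_c = 19 × 20.721 × 1.08 = 425.19 kPa
q·N_q = 10.14 × 10.662 = 108.11 kPa
0.5·γ·B·N_γ·s_γ = 0.5 × 19.5 × 3.21 × 6.76 × 0.92 = 194.65 kPa
q_ult = 425.19 + 108.11 + 194.65 = 727.94 kPa.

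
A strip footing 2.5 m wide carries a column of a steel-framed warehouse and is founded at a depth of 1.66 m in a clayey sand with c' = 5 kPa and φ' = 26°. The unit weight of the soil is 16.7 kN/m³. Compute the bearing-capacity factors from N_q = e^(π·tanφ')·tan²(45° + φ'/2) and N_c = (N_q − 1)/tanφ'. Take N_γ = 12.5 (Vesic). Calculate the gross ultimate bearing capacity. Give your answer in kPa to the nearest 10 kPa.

tan26° = 0.4877, so N_q = e^(π×0.4877)·tan²(58°) = 4.629 × 2.561 = 11.85.
N_c = (11.85 − 1)/tan26° = 22.25.
q = γ·D_f = 16.7 × 1.66 = 27.722 kPa.
c·N_c = 5 × 22.254 = 111.27 kPa
q·N_q = 27.722 × 11.854 = 328.62 kPa
0.5·γ·B·N_γ = 0.5 × 16.7 × 2.5 × 12.5 = 260.94 kPa
q_ult = 111.27 + 328.62 + 260.94 = 700.83 kPa.

q_ult ≈ 700 kPa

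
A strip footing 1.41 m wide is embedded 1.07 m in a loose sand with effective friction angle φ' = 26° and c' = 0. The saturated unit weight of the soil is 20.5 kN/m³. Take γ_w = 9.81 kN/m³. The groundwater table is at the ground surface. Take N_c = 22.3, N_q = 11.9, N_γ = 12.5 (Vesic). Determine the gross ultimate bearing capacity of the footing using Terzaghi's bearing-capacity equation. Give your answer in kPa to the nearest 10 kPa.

q_ult ≈ 230 kPa

With the water table at the surface the whole profile is submerged: γ' = 20.5 − 9.81 = 10.69 kN/m³, so q = γ'·D_f = 11.438 kPa; the same γ' applies in the ½γBN_γ term.
q_ult = q·N_q + 0.5·γ·B·N_γ
     = 11.438 × 11.9 + 0.5 × 10.69 × 1.41 × 12.5
     = 136.12 + 94.206 = 230.32 kPa.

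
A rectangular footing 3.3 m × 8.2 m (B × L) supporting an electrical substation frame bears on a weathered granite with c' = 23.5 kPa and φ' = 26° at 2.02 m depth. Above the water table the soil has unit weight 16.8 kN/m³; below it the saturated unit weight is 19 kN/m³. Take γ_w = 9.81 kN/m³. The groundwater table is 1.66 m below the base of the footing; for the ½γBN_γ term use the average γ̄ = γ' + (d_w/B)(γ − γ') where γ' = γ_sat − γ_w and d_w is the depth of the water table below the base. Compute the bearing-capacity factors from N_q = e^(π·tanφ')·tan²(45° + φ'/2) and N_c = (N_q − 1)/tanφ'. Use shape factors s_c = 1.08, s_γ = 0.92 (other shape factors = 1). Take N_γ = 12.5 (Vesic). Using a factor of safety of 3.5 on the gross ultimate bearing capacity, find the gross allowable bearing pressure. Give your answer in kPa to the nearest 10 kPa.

q_all ≈ 350 kPa

N_q = e^(π·tan26°)·tan²(58°) = 11.85; N_c = (N_q − 1)/tanφ' = 22.25.
Effective surcharge at the founding depth q = γ·D_f = 16.8 × 2.02 = 33.936 kPa.
With d_w = 1.66 m < B, γ̄ = 9.19 + (1.66/3.3) × (16.8 − 9.19) = 13.018 kN/m³.
q_ult = c·N_c·s_c + q·N_q + 0.5·γ·B·N_γ·s_γ
     = 23.5 × 22.254 × 1.08 + 33.936 × 11.854 + 0.5 × 13.018 × 3.3 × 12.5 × 0.92
     = 564.82 + 402.28 + 247.02 = 1214.1 kPa.
q_all = 1214.1 / 3.5 = 346.89 kPa.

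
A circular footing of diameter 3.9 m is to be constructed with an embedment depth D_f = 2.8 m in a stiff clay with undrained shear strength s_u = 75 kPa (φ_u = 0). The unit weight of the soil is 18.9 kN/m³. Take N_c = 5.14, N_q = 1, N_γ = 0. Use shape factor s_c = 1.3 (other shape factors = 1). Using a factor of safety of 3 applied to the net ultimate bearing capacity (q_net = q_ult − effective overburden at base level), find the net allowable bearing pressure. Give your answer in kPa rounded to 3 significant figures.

q_all(net) ≈ 167 kPa

Overburden at base level: q = 18.9 × 2.8 = 52.92 kPa.
Cohesion term c·N_c·s_c = 75 × 5.14 × 1.3 = 501.15 kPa; surcharge term q·N_q = 52.92 × 1 = 52.92 kPa.
q_ult = 501.15 + 52.92 = 554.07 kPa.
Net ultimate: q_net = 554.07 − 52.92 = 501.15 kPa.
q_all(net) = 501.15 / 3 = 167.05 kPa.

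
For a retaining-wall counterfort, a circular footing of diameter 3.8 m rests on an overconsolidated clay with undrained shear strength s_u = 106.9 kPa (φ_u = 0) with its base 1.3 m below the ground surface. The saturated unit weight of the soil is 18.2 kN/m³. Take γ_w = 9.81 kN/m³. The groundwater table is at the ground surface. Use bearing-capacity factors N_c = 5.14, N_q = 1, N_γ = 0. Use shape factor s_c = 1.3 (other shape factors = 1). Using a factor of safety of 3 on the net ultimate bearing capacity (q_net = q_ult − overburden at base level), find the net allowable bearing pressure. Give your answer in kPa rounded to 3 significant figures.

q_all(net) ≈ 238 kPa

Water table at ground surface, so effective unit weight γ' = 18.2 − 9.81 = 8.39 kN/m³ is used throughout; overburden q = 8.39 × 1.3 = 10.907 kPa.
Cohesion term c·N_c·s_c = 106.9 × 5.14 × 1.3 = 714.31 kPa; surcharge term q·N_q = 10.907 × 1 = 10.907 kPa.
q_ult = 714.31 + 10.907 = 725.21 kPa.
q_net = 725.21 − 10.907 = 714.31 kPa.
q_all(net) = 714.31 / 3 = 238.1 kPa.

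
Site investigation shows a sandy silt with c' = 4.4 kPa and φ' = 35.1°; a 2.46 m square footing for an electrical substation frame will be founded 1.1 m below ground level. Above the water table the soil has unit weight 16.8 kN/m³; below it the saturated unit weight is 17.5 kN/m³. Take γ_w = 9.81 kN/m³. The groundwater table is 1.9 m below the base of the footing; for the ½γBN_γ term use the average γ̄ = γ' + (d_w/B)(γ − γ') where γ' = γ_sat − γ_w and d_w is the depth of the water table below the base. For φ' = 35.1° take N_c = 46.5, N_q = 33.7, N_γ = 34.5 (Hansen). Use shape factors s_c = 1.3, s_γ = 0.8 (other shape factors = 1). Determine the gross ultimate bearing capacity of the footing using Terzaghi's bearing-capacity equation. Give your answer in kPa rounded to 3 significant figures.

q_ult ≈ 1390 kPa

q = γ·D_f = 16.8 × 1.1 = 18.48 kPa.
γ' = 7.69 kN/m³; averaging over the depth B below the base, γ̄ = γ' + (d_w/B)(γ − γ') = 14.726 kN/m³.
c·N_c·s_c = 4.4 × 46.5 × 1.3 = 265.98 kPa
q·N_q = 18.48 × 33.7 = 622.78 kPa
0.5·γ·B·N_γ·s_γ = 0.5 × 14.726 × 2.46 × 34.5 × 0.8 = 499.92 kPa
q_ult = 265.98 + 622.78 + 499.92 = 1388.7 kPa.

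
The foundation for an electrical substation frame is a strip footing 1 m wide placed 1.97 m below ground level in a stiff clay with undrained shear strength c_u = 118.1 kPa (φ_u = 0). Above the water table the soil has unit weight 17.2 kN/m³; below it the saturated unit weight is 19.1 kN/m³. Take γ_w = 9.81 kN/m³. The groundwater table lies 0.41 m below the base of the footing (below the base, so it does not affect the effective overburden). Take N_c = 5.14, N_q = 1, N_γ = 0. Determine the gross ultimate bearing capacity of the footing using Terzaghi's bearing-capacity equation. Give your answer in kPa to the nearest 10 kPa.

q = γ·D_f = 17.2 × 1.97 = 33.884 kPa.
c·N_c = 118.1 × 5.14 = 607.03 kPa
q·N_q = 33.884 × 1 = 33.884 kPa
q_ult = 607.03 + 33.884 = 640.92 kPa.

q_ult ≈ 640 kPa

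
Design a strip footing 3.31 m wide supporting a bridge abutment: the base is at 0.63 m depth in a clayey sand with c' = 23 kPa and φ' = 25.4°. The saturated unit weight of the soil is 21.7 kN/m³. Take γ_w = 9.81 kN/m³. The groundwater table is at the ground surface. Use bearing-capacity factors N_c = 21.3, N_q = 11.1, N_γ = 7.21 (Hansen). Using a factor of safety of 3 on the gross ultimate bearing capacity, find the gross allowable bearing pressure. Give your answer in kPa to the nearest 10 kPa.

Water table at ground surface, so effective unit weight γ' = 21.7 − 9.81 = 11.89 kN/m³ is used throughout; overburden q = 11.89 × 0.63 = 7.4907 kPa; the same γ' applies in the ½γBN_γ term.
Cohesion term c·N_c = 23 × 21.3 = 489.9 kPa; surcharge term q·N_q = 7.4907 × 11.1 = 83.147 kPa; self-weight term 0.5·γ·B·N_γ = 0.5 × 11.89 × 3.31 × 7.21 = 141.88 kPa.
q_ult = 489.9 + 83.147 + 141.88 = 714.92 kPa.
q_all = 714.92 / 3 = 238.31 kPa.

q_all ≈ 240 kPa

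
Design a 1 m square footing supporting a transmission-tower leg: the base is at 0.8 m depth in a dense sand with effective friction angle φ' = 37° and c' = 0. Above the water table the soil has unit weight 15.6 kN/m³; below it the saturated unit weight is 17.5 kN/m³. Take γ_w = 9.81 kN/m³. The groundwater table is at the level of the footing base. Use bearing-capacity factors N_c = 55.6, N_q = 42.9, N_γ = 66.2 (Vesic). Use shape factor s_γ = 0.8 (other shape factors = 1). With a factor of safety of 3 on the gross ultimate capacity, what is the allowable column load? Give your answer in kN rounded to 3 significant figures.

P_all ≈ 246 kN

Effective surcharge at the founding depth q = γ·D_f = 15.6 × 0.8 = 12.48 kPa.
The water table coincides with the base, so in the self-weight term γ → γ' = 7.69 kN/m³.
q_ult = q·N_q + 0.5·γ·B·N_γ·s_γ
     = 12.48 × 42.9 + 0.5 × 7.69 × 1 × 66.2 × 0.8
     = 535.39 + 203.63 = 739.02 kPa.
Gross allowable pressure q_all = 739.02 / 3 = 246.34 kPa.
Footing area = 1 m², so allowable column load = 246.34 × 1 = 246.34 kN.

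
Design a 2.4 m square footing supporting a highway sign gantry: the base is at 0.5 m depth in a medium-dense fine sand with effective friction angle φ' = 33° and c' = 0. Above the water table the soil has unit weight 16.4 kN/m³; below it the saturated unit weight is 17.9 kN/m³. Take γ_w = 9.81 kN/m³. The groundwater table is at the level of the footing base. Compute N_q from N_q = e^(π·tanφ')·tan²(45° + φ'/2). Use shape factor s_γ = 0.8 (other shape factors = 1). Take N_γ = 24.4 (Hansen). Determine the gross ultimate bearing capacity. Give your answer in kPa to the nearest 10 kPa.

q_ult ≈ 400 kPa

tan33° = 0.6494, so N_q = e^(π×0.6494)·tan²(61.5°) = 7.692 × 3.392 = 26.09.
Effective surcharge at the founding depth q = γ·D_f = 16.4 × 0.5 = 8.2 kPa.
The water table coincides with the base, so in the self-weight term γ → γ' = 8.09 kN/m³.
q_ult = q·N_q + 0.5·γ·B·N_γ·s_γ
     = 8.2 × 26.092 + 0.5 × 8.09 × 2.4 × 24.4 × 0.8
     = 213.95 + 189.5 = 403.45 kPa.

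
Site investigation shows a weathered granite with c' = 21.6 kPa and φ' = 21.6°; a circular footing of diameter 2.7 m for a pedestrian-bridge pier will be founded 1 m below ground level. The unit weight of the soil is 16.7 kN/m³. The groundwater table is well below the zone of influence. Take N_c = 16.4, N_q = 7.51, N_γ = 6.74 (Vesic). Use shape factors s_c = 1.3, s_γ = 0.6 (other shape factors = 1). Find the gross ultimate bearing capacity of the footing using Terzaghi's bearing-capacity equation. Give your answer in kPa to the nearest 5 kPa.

Overburden at base level: q = 16.7 × 1 = 16.7 kPa.
Cohesion term c·N_c·s_c = 21.6 × 16.4 × 1.3 = 460.51 kPa; surcharge term q·N_q = 16.7 × 7.51 = 125.42 kPa; self-weight term 0.5·γ·B·N_γ·s_γ = 0.5 × 16.7 × 2.7 × 6.74 × 0.6 = 91.172 kPa.
q_ult = 460.51 + 125.42 + 91.172 = 677.1 kPa.

q_ult ≈ 675 kPa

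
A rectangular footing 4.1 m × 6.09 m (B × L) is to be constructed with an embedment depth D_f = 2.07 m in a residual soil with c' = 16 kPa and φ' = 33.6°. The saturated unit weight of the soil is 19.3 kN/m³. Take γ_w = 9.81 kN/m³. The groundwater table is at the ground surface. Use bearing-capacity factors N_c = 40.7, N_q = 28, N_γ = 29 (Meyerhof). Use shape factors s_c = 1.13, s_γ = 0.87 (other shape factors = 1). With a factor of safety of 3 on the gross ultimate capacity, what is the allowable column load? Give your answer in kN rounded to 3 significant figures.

P_all ≈ 14800 kN

With the water table at the surface the whole profile is submerged: γ' = 19.3 − 9.81 = 9.49 kN/m³, so q = γ'·D_f = 19.644 kPa; the same γ' applies in the ½γBN_γ term.
q_ult = c·N_c·s_c + q·N_q + 0.5·γ·B·N_γ·s_γ
     = 16 × 40.7 × 1.13 + 19.644 × 28 + 0.5 × 9.49 × 4.1 × 29 × 0.87
     = 735.86 + 550.04 + 490.84 = 1776.7 kPa.
Gross allowable pressure q_all = 1776.7 / 3 = 592.24 kPa.
Footing area = 24.969 m², so allowable column load = 592.24 × 24.969 = 14788 kN.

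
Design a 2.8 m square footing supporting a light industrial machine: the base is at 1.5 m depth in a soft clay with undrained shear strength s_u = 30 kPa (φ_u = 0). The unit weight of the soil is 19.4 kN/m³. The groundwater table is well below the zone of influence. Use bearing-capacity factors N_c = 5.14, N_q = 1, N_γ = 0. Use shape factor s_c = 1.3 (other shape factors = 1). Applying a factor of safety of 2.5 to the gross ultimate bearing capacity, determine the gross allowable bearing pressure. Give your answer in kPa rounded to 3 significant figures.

Overburden at base level: q = 19.4 × 1.5 = 29.1 kPa.
Cohesion term c·N_c·s_c = 30 × 5.14 × 1.3 = 200.46 kPa; surcharge term q·N_q = 29.1 × 1 = 29.1 kPa.
q_ult = 200.46 + 29.1 = 229.56 kPa.
q_all = q_ult / FS = 229.56 / 2.5 = 91.824 kPa.

q_all ≈ 91.8 kPa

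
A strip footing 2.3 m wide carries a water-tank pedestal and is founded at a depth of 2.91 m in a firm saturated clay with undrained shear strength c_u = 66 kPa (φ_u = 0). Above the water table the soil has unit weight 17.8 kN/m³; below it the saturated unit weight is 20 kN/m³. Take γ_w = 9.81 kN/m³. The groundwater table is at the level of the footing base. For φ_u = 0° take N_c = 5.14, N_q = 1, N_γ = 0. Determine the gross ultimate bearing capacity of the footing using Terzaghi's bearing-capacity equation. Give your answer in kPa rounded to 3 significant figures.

q_ult ≈ 391 kPa

q = γ·D_f = 17.8 × 2.91 = 51.798 kPa.
c·N_c = 66 × 5.14 = 339.24 kPa
q·N_q = 51.798 × 1 = 51.798 kPa
q_ult = 339.24 + 51.798 = 391.04 kPa.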